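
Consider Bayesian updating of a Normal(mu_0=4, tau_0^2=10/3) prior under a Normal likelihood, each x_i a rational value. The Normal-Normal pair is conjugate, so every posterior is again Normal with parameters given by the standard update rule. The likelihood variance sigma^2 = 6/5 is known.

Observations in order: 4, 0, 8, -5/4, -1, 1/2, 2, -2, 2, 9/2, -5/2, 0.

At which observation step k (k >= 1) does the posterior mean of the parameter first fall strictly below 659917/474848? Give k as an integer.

k = 11

obs 1: x=4 → posterior Normal(4, 15/17)
obs 2: x=0 → posterior Normal(136/59, 30/59)
obs 3: x=8 → posterior Normal(4, 5/14)
obs 4: x=-5/4 → posterior Normal(1219/436, 30/109)
obs 5: x=-1 → posterior Normal(1119/536, 15/67)
obs 6: x=1/2 → posterior Normal(1169/636, 10/53)
obs 7: x=2 → posterior Normal(1369/736, 15/92)
obs 8: x=-2 → posterior Normal(1169/836, 30/209)
obs 9: x=2 → posterior Normal(1369/936, 5/39)
obs 10: x=9/2 → posterior Normal(1819/1036, 30/259)
obs 11: x=-5/2 → posterior Normal(1569/1136, 15/142)
obs 12: x=0 → posterior Normal(523/412, 10/103)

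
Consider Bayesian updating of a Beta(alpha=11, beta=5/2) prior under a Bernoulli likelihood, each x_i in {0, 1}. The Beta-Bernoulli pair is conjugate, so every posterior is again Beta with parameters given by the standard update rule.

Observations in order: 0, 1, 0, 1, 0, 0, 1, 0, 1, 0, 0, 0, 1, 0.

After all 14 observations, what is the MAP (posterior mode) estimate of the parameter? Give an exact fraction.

10/17

obs 1: x=0 → posterior Beta(11, 7/2)
obs 2: x=1 → posterior Beta(12, 7/2)
obs 3: x=0 → posterior Beta(12, 9/2)
obs 4: x=1 → posterior Beta(13, 9/2)
obs 5: x=0 → posterior Beta(13, 11/2)
obs 6: x=0 → posterior Beta(13, 13/2)
obs 7: x=1 → posterior Beta(14, 13/2)
obs 8: x=0 → posterior Beta(14, 15/2)
obs 9: x=1 → posterior Beta(15, 15/2)
obs 10: x=0 → posterior Beta(15, 17/2)
obs 11: x=0 → posterior Beta(15, 19/2)
obs 12: x=0 → posterior Beta(15, 21/2)
obs 13: x=1 → posterior Beta(16, 21/2)
obs 14: x=0 → posterior Beta(16, 23/2)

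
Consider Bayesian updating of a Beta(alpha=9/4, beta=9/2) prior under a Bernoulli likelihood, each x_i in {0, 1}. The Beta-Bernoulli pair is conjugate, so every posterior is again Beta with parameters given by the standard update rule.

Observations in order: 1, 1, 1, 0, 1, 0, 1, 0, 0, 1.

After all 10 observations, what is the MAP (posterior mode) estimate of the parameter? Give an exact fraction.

29/59

obs 1: x=1 → posterior Beta(13/4, 9/2)
obs 2: x=1 → posterior Beta(17/4, 9/2)
obs 3: x=1 → posterior Beta(21/4, 9/2)
obs 4: x=0 → posterior Beta(21/4, 11/2)
obs 5: x=1 → posterior Beta(25/4, 11/2)
obs 6: x=0 → posterior Beta(25/4, 13/2)
obs 7: x=1 → posterior Beta(29/4, 13/2)
obs 8: x=0 → posterior Beta(29/4, 15/2)
obs 9: x=0 → posterior Beta(29/4, 17/2)
obs 10: x=1 → posterior Beta(33/4, 17/2)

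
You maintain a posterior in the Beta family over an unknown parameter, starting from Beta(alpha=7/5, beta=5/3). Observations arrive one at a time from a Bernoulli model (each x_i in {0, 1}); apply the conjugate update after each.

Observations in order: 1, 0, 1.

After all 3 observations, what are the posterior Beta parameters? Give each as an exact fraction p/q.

alpha=17/5, beta=8/3

obs 1: x=1 → posterior Beta(12/5, 5/3)
obs 2: x=0 → posterior Beta(12/5, 8/3)
obs 3: x=1 → posterior Beta(17/5, 8/3)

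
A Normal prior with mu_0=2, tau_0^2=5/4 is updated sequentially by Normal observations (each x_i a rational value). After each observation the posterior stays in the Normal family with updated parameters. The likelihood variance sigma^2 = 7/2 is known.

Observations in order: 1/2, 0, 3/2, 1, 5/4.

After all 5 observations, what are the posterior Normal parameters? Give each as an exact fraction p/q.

obs 1: x=1/2 → posterior Normal(61/38, 35/38)
obs 2: x=0 → posterior Normal(61/48, 35/48)
obs 3: x=3/2 → posterior Normal(38/29, 35/58)
obs 4: x=1 → posterior Normal(43/34, 35/68)
obs 5: x=5/4 → posterior Normal(197/156, 35/78)

mu_0=197/156, tau_0^2=35/78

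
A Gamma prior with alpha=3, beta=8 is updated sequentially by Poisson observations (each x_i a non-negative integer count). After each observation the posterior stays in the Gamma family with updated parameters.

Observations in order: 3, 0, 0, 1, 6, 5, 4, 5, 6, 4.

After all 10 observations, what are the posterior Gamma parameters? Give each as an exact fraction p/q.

obs 1: x=3 → posterior Gamma(6, 9)
obs 2: x=0 → posterior Gamma(6, 10)
obs 3: x=0 → posterior Gamma(6, 11)
obs 4: x=1 → posterior Gamma(7, 12)
obs 5: x=6 → posterior Gamma(13, 13)
obs 6: x=5 → posterior Gamma(18, 14)
obs 7: x=4 → posterior Gamma(22, 15)
obs 8: x=5 → posterior Gamma(27, 16)
obs 9: x=6 → posterior Gamma(33, 17)
obs 10: x=4 → posterior Gamma(37, 18)

alpha=37, beta=18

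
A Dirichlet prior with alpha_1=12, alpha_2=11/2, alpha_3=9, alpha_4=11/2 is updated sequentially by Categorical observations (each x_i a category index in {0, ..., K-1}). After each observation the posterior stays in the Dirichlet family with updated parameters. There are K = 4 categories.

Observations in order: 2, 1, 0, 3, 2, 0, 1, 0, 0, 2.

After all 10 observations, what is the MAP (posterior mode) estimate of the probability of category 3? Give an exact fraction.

11/76

obs 1: x=2 → posterior Dirichlet(12, 11/2, 10, 11/2)
obs 2: x=1 → posterior Dirichlet(12, 13/2, 10, 11/2)
obs 3: x=0 → posterior Dirichlet(13, 13/2, 10, 11/2)
obs 4: x=3 → posterior Dirichlet(13, 13/2, 10, 13/2)
obs 5: x=2 → posterior Dirichlet(13, 13/2, 11, 13/2)
obs 6: x=0 → posterior Dirichlet(14, 13/2, 11, 13/2)
obs 7: x=1 → posterior Dirichlet(14, 15/2, 11, 13/2)
obs 8: x=0 → posterior Dirichlet(15, 15/2, 11, 13/2)
obs 9: x=0 → posterior Dirichlet(16, 15/2, 11, 13/2)
obs 10: x=2 → posterior Dirichlet(16, 15/2, 12, 13/2)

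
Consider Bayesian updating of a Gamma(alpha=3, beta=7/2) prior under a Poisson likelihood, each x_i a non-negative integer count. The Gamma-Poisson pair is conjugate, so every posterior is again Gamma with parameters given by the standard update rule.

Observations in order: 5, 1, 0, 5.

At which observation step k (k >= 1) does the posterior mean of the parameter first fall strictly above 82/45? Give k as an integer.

obs 1: x=5 → posterior Gamma(8, 9/2)
obs 2: x=1 → posterior Gamma(9, 11/2)
obs 3: x=0 → posterior Gamma(9, 13/2)
obs 4: x=5 → posterior Gamma(14, 15/2)

k = 4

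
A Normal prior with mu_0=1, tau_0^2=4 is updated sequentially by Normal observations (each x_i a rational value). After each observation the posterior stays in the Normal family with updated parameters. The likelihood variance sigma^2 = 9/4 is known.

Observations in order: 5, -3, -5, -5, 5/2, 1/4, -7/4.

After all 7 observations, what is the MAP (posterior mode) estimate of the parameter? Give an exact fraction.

obs 1: x=5 → posterior Normal(89/25, 36/25)
obs 2: x=-3 → posterior Normal(1, 36/41)
obs 3: x=-5 → posterior Normal(-13/19, 12/19)
obs 4: x=-5 → posterior Normal(-119/73, 36/73)
obs 5: x=5/2 → posterior Normal(-79/89, 36/89)
obs 6: x=1/4 → posterior Normal(-5/7, 12/35)
obs 7: x=-7/4 → posterior Normal(-103/121, 36/121)

-103/121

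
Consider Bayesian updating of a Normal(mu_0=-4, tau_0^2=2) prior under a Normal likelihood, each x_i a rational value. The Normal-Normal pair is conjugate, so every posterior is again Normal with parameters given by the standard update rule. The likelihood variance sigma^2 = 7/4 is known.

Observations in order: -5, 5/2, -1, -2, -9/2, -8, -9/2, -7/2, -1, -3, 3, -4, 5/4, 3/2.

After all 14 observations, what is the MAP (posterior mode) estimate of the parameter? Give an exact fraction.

obs 1: x=-5 → posterior Normal(-68/15, 14/15)
obs 2: x=5/2 → posterior Normal(-48/23, 14/23)
obs 3: x=-1 → posterior Normal(-56/31, 14/31)
obs 4: x=-2 → posterior Normal(-24/13, 14/39)
obs 5: x=-9/2 → posterior Normal(-108/47, 14/47)
obs 6: x=-8 → posterior Normal(-172/55, 14/55)
obs 7: x=-9/2 → posterior Normal(-208/63, 2/9)
obs 8: x=-7/2 → posterior Normal(-236/71, 14/71)
obs 9: x=-1 → posterior Normal(-244/79, 14/79)
obs 10: x=-3 → posterior Normal(-268/87, 14/87)
obs 11: x=3 → posterior Normal(-244/95, 14/95)
obs 12: x=-4 → posterior Normal(-276/103, 14/103)
obs 13: x=5/4 → posterior Normal(-266/111, 14/111)
obs 14: x=3/2 → posterior Normal(-254/119, 2/17)

-254/119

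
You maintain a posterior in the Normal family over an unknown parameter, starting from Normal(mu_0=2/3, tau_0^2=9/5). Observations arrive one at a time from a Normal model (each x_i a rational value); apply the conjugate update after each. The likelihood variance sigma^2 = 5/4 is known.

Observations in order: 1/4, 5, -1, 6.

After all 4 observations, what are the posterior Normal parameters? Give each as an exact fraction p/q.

obs 1: x=1/4 → posterior Normal(77/183, 45/61)
obs 2: x=5 → posterior Normal(617/291, 45/97)
obs 3: x=-1 → posterior Normal(509/399, 45/133)
obs 4: x=6 → posterior Normal(89/39, 45/169)

mu_0=89/39, tau_0^2=45/169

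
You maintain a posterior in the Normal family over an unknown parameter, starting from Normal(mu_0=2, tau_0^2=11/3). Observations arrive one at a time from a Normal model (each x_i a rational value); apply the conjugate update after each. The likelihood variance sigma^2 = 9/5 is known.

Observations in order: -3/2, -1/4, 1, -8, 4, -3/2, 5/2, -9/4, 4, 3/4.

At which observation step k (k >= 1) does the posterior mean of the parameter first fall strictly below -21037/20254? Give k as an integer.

obs 1: x=-3/2 → posterior Normal(-57/164, 99/82)
obs 2: x=-1/4 → posterior Normal(-169/548, 99/137)
obs 3: x=1 → posterior Normal(17/256, 33/64)
obs 4: x=-8 → posterior Normal(-1709/988, 99/247)
obs 5: x=4 → posterior Normal(-829/1208, 99/302)
obs 6: x=-3/2 → posterior Normal(-1159/1428, 33/119)
obs 7: x=5/2 → posterior Normal(-609/1648, 99/412)
obs 8: x=-9/4 → posterior Normal(-276/467, 99/467)
obs 9: x=4 → posterior Normal(-28/261, 11/58)
obs 10: x=3/4 → posterior Normal(-59/2308, 99/577)

k = 4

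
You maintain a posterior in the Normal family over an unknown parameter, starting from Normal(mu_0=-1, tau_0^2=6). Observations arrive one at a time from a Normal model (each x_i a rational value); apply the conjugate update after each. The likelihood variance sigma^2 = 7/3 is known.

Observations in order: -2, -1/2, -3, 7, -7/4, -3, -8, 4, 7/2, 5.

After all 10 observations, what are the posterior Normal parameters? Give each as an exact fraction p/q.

mu_0=31/374, tau_0^2=42/187

obs 1: x=-2 → posterior Normal(-43/25, 42/25)
obs 2: x=-1/2 → posterior Normal(-52/43, 42/43)
obs 3: x=-3 → posterior Normal(-106/61, 42/61)
obs 4: x=7 → posterior Normal(20/79, 42/79)
obs 5: x=-7/4 → posterior Normal(-23/194, 42/97)
obs 6: x=-3 → posterior Normal(-131/230, 42/115)
obs 7: x=-8 → posterior Normal(-419/266, 6/19)
obs 8: x=4 → posterior Normal(-275/302, 42/151)
obs 9: x=7/2 → posterior Normal(-149/338, 42/169)
obs 10: x=5 → posterior Normal(31/374, 42/187)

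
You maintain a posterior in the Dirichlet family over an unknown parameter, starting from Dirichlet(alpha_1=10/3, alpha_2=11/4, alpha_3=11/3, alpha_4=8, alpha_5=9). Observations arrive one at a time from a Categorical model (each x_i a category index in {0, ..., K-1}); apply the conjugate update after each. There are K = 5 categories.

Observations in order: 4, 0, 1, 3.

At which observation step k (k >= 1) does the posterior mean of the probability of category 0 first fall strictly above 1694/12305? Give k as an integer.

obs 1: x=4 → posterior Dirichlet(10/3, 11/4, 11/3, 8, 10)
obs 2: x=0 → posterior Dirichlet(13/3, 11/4, 11/3, 8, 10)
obs 3: x=1 → posterior Dirichlet(13/3, 15/4, 11/3, 8, 10)
obs 4: x=3 → posterior Dirichlet(13/3, 15/4, 11/3, 9, 10)

k = 2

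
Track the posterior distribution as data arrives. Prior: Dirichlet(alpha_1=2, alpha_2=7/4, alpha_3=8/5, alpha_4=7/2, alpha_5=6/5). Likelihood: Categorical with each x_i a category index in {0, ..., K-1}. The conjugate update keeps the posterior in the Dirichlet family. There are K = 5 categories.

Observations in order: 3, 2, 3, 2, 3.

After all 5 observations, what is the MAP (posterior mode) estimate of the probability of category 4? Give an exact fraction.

obs 1: x=3 → posterior Dirichlet(2, 7/4, 8/5, 9/2, 6/5)
obs 2: x=2 → posterior Dirichlet(2, 7/4, 13/5, 9/2, 6/5)
obs 3: x=3 → posterior Dirichlet(2, 7/4, 13/5, 11/2, 6/5)
obs 4: x=2 → posterior Dirichlet(2, 7/4, 18/5, 11/2, 6/5)
obs 5: x=3 → posterior Dirichlet(2, 7/4, 18/5, 13/2, 6/5)

4/201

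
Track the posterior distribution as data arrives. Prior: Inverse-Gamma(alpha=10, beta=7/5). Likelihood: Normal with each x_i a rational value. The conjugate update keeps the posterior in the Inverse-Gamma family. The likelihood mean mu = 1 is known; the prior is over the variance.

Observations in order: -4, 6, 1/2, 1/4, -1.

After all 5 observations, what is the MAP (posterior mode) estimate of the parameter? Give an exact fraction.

4609/2160

obs 1: x=-4 → posterior Inverse-Gamma(21/2, 139/10)
obs 2: x=6 → posterior Inverse-Gamma(11, 132/5)
obs 3: x=1/2 → posterior Inverse-Gamma(23/2, 1061/40)
obs 4: x=1/4 → posterior Inverse-Gamma(12, 4289/160)
obs 5: x=-1 → posterior Inverse-Gamma(25/2, 4609/160)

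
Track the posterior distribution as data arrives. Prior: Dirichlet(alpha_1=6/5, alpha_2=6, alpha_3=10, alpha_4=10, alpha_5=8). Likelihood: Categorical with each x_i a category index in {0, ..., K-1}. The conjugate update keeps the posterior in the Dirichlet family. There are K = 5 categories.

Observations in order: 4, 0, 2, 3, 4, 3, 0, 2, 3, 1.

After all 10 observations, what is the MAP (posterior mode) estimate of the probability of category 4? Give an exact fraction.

obs 1: x=4 → posterior Dirichlet(6/5, 6, 10, 10, 9)
obs 2: x=0 → posterior Dirichlet(11/5, 6, 10, 10, 9)
obs 3: x=2 → posterior Dirichlet(11/5, 6, 11, 10, 9)
obs 4: x=3 → posterior Dirichlet(11/5, 6, 11, 11, 9)
obs 5: x=4 → posterior Dirichlet(11/5, 6, 11, 11, 10)
obs 6: x=3 → posterior Dirichlet(11/5, 6, 11, 12, 10)
obs 7: x=0 → posterior Dirichlet(16/5, 6, 11, 12, 10)
obs 8: x=2 → posterior Dirichlet(16/5, 6, 12, 12, 10)
obs 9: x=3 → posterior Dirichlet(16/5, 6, 12, 13, 10)
obs 10: x=1 → posterior Dirichlet(16/5, 7, 12, 13, 10)

15/67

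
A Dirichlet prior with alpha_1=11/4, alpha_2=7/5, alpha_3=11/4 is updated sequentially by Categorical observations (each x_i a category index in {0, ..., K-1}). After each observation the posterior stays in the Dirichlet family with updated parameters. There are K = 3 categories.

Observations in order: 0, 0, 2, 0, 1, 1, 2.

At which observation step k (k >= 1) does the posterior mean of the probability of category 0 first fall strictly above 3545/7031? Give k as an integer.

obs 1: x=0 → posterior Dirichlet(15/4, 7/5, 11/4)
obs 2: x=0 → posterior Dirichlet(19/4, 7/5, 11/4)
obs 3: x=2 → posterior Dirichlet(19/4, 7/5, 15/4)
obs 4: x=0 → posterior Dirichlet(23/4, 7/5, 15/4)
obs 5: x=1 → posterior Dirichlet(23/4, 12/5, 15/4)
obs 6: x=1 → posterior Dirichlet(23/4, 17/5, 15/4)
obs 7: x=2 → posterior Dirichlet(23/4, 17/5, 19/4)

k = 2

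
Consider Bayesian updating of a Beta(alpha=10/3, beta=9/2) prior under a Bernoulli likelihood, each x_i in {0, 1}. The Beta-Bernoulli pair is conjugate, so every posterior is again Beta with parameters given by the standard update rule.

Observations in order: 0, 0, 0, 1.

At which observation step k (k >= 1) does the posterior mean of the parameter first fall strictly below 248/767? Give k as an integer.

k = 3

obs 1: x=0 → posterior Beta(10/3, 11/2)
obs 2: x=0 → posterior Beta(10/3, 13/2)
obs 3: x=0 → posterior Beta(10/3, 15/2)
obs 4: x=1 → posterior Beta(13/3, 15/2)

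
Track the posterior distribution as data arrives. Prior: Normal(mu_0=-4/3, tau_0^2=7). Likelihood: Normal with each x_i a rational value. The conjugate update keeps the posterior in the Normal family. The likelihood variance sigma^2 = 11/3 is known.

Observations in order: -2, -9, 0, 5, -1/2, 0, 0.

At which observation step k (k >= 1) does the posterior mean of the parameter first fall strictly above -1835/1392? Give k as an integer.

obs 1: x=-2 → posterior Normal(-85/48, 77/32)
obs 2: x=-9 → posterior Normal(-737/159, 77/53)
obs 3: x=0 → posterior Normal(-737/222, 77/74)
obs 4: x=5 → posterior Normal(-422/285, 77/95)
obs 5: x=-1/2 → posterior Normal(-907/696, 77/116)
obs 6: x=0 → posterior Normal(-907/822, 77/137)
obs 7: x=0 → posterior Normal(-907/948, 77/158)

k = 5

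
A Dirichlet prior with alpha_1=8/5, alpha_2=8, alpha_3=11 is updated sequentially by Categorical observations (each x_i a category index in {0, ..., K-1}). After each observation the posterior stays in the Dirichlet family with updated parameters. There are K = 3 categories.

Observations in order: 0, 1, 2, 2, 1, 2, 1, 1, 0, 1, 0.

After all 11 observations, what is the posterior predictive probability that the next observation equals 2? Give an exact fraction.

obs 1: x=0 → posterior Dirichlet(13/5, 8, 11)
obs 2: x=1 → posterior Dirichlet(13/5, 9, 11)
obs 3: x=2 → posterior Dirichlet(13/5, 9, 12)
obs 4: x=2 → posterior Dirichlet(13/5, 9, 13)
obs 5: x=1 → posterior Dirichlet(13/5, 10, 13)
obs 6: x=2 → posterior Dirichlet(13/5, 10, 14)
obs 7: x=1 → posterior Dirichlet(13/5, 11, 14)
obs 8: x=1 → posterior Dirichlet(13/5, 12, 14)
obs 9: x=0 → posterior Dirichlet(18/5, 12, 14)
obs 10: x=1 → posterior Dirichlet(18/5, 13, 14)
obs 11: x=0 → posterior Dirichlet(23/5, 13, 14)

35/79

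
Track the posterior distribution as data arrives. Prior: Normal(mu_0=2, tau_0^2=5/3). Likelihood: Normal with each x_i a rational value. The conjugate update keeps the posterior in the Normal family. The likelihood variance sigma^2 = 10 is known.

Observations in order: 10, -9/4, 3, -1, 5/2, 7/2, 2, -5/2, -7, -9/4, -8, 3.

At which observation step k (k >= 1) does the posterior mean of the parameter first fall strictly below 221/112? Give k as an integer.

k = 8

obs 1: x=10 → posterior Normal(22/7, 10/7)
obs 2: x=-9/4 → posterior Normal(79/32, 5/4)
obs 3: x=3 → posterior Normal(91/36, 10/9)
obs 4: x=-1 → posterior Normal(87/40, 1)
obs 5: x=5/2 → posterior Normal(97/44, 10/11)
obs 6: x=7/2 → posterior Normal(37/16, 5/6)
obs 7: x=2 → posterior Normal(119/52, 10/13)
obs 8: x=-5/2 → posterior Normal(109/56, 5/7)
obs 9: x=-7 → posterior Normal(27/20, 2/3)
obs 10: x=-9/4 → posterior Normal(9/8, 5/8)
obs 11: x=-8 → posterior Normal(10/17, 10/17)
obs 12: x=3 → posterior Normal(13/18, 5/9)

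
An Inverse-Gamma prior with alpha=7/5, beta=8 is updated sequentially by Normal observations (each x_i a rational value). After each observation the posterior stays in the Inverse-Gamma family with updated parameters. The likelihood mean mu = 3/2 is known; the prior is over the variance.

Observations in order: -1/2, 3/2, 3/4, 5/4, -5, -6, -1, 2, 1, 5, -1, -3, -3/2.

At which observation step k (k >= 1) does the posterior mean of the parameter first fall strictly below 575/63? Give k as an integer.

k = 2

obs 1: x=-1/2 → posterior Inverse-Gamma(19/10, 10)
obs 2: x=3/2 → posterior Inverse-Gamma(12/5, 10)
obs 3: x=3/4 → posterior Inverse-Gamma(29/10, 329/32)
obs 4: x=5/4 → posterior Inverse-Gamma(17/5, 165/16)
obs 5: x=-5 → posterior Inverse-Gamma(39/10, 503/16)
obs 6: x=-6 → posterior Inverse-Gamma(22/5, 953/16)
obs 7: x=-1 → posterior Inverse-Gamma(49/10, 1003/16)
obs 8: x=2 → posterior Inverse-Gamma(27/5, 1005/16)
obs 9: x=1 → posterior Inverse-Gamma(59/10, 1007/16)
obs 10: x=5 → posterior Inverse-Gamma(32/5, 1105/16)
obs 11: x=-1 → posterior Inverse-Gamma(69/10, 1155/16)
obs 12: x=-3 → posterior Inverse-Gamma(37/5, 1317/16)
obs 13: x=-3/2 → posterior Inverse-Gamma(79/10, 1389/16)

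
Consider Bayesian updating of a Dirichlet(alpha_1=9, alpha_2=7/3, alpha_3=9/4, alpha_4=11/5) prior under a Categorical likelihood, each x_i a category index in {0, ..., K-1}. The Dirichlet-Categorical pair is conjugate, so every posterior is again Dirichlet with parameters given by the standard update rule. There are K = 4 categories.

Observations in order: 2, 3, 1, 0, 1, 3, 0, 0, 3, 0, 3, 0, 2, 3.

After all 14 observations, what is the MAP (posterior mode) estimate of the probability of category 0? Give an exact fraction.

60/119

obs 1: x=2 → posterior Dirichlet(9, 7/3, 13/4, 11/5)
obs 2: x=3 → posterior Dirichlet(9, 7/3, 13/4, 16/5)
obs 3: x=1 → posterior Dirichlet(9, 10/3, 13/4, 16/5)
obs 4: x=0 → posterior Dirichlet(10, 10/3, 13/4, 16/5)
obs 5: x=1 → posterior Dirichlet(10, 13/3, 13/4, 16/5)
obs 6: x=3 → posterior Dirichlet(10, 13/3, 13/4, 21/5)
obs 7: x=0 → posterior Dirichlet(11, 13/3, 13/4, 21/5)
obs 8: x=0 → posterior Dirichlet(12, 13/3, 13/4, 21/5)
obs 9: x=3 → posterior Dirichlet(12, 13/3, 13/4, 26/5)
obs 10: x=0 → posterior Dirichlet(13, 13/3, 13/4, 26/5)
obs 11: x=3 → posterior Dirichlet(13, 13/3, 13/4, 31/5)
obs 12: x=0 → posterior Dirichlet(14, 13/3, 13/4, 31/5)
obs 13: x=2 → posterior Dirichlet(14, 13/3, 17/4, 31/5)
obs 14: x=3 → posterior Dirichlet(14, 13/3, 17/4, 36/5)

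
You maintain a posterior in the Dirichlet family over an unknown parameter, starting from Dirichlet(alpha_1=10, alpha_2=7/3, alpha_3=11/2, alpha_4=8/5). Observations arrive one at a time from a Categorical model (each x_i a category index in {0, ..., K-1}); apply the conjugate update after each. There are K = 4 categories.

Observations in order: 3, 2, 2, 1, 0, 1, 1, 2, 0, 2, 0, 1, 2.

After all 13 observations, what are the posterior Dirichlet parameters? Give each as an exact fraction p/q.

alpha_1=13, alpha_2=19/3, alpha_3=21/2, alpha_4=13/5

obs 1: x=3 → posterior Dirichlet(10, 7/3, 11/2, 13/5)
obs 2: x=2 → posterior Dirichlet(10, 7/3, 13/2, 13/5)
obs 3: x=2 → posterior Dirichlet(10, 7/3, 15/2, 13/5)
obs 4: x=1 → posterior Dirichlet(10, 10/3, 15/2, 13/5)
obs 5: x=0 → posterior Dirichlet(11, 10/3, 15/2, 13/5)
obs 6: x=1 → posterior Dirichlet(11, 13/3, 15/2, 13/5)
obs 7: x=1 → posterior Dirichlet(11, 16/3, 15/2, 13/5)
obs 8: x=2 → posterior Dirichlet(11, 16/3, 17/2, 13/5)
obs 9: x=0 → posterior Dirichlet(12, 16/3, 17/2, 13/5)
obs 10: x=2 → posterior Dirichlet(12, 16/3, 19/2, 13/5)
obs 11: x=0 → posterior Dirichlet(13, 16/3, 19/2, 13/5)
obs 12: x=1 → posterior Dirichlet(13, 19/3, 19/2, 13/5)
obs 13: x=2 → posterior Dirichlet(13, 19/3, 21/2, 13/5)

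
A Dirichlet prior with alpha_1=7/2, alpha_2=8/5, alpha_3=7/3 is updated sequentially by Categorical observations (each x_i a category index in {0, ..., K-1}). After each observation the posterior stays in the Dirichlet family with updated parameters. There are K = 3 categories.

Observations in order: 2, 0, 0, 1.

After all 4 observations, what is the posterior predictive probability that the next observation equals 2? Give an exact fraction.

obs 1: x=2 → posterior Dirichlet(7/2, 8/5, 10/3)
obs 2: x=0 → posterior Dirichlet(9/2, 8/5, 10/3)
obs 3: x=0 → posterior Dirichlet(11/2, 8/5, 10/3)
obs 4: x=1 → posterior Dirichlet(11/2, 13/5, 10/3)

100/343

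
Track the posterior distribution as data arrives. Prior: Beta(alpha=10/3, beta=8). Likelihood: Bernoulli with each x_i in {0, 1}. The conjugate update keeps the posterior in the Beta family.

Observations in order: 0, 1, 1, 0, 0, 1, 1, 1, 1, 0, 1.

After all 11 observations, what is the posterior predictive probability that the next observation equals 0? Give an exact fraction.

obs 1: x=0 → posterior Beta(10/3, 9)
obs 2: x=1 → posterior Beta(13/3, 9)
obs 3: x=1 → posterior Beta(16/3, 9)
obs 4: x=0 → posterior Beta(16/3, 10)
obs 5: x=0 → posterior Beta(16/3, 11)
obs 6: x=1 → posterior Beta(19/3, 11)
obs 7: x=1 → posterior Beta(22/3, 11)
obs 8: x=1 → posterior Beta(25/3, 11)
obs 9: x=1 → posterior Beta(28/3, 11)
obs 10: x=0 → posterior Beta(28/3, 12)
obs 11: x=1 → posterior Beta(31/3, 12)

36/67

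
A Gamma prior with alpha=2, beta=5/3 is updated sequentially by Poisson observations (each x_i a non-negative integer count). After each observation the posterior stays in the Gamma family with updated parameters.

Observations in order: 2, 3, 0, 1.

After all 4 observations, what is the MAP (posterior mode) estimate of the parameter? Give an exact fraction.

obs 1: x=2 → posterior Gamma(4, 8/3)
obs 2: x=3 → posterior Gamma(7, 11/3)
obs 3: x=0 → posterior Gamma(7, 14/3)
obs 4: x=1 → posterior Gamma(8, 17/3)

21/17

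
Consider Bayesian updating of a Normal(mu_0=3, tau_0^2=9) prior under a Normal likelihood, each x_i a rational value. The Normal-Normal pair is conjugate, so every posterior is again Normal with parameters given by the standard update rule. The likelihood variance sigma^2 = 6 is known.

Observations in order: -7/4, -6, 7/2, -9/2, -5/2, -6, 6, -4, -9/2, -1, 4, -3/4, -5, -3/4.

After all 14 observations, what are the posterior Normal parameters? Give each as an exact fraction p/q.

obs 1: x=-7/4 → posterior Normal(3/20, 18/5)
obs 2: x=-6 → posterior Normal(-69/32, 9/4)
obs 3: x=7/2 → posterior Normal(-27/44, 18/11)
obs 4: x=-9/2 → posterior Normal(-81/56, 9/7)
obs 5: x=-5/2 → posterior Normal(-111/68, 18/17)
obs 6: x=-6 → posterior Normal(-183/80, 9/10)
obs 7: x=6 → posterior Normal(-111/92, 18/23)
obs 8: x=-4 → posterior Normal(-159/104, 9/13)
obs 9: x=-9/2 → posterior Normal(-213/116, 18/29)
obs 10: x=-1 → posterior Normal(-225/128, 9/16)
obs 11: x=4 → posterior Normal(-177/140, 18/35)
obs 12: x=-3/4 → posterior Normal(-93/76, 9/19)
obs 13: x=-5 → posterior Normal(-3/2, 18/41)
obs 14: x=-3/4 → posterior Normal(-255/176, 9/22)

mu_0=-255/176, tau_0^2=9/22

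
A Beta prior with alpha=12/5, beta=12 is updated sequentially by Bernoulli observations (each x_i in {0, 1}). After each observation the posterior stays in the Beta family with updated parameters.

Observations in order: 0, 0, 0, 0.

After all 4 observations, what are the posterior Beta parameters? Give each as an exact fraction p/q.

obs 1: x=0 → posterior Beta(12/5, 13)
obs 2: x=0 → posterior Beta(12/5, 14)
obs 3: x=0 → posterior Beta(12/5, 15)
obs 4: x=0 → posterior Beta(12/5, 16)

alpha=12/5, beta=16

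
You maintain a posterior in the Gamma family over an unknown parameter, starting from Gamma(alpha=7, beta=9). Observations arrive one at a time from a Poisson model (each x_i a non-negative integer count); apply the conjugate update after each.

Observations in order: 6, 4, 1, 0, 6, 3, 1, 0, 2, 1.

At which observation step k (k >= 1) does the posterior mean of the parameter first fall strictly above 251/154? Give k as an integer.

obs 1: x=6 → posterior Gamma(13, 10)
obs 2: x=4 → posterior Gamma(17, 11)
obs 3: x=1 → posterior Gamma(18, 12)
obs 4: x=0 → posterior Gamma(18, 13)
obs 5: x=6 → posterior Gamma(24, 14)
obs 6: x=3 → posterior Gamma(27, 15)
obs 7: x=1 → posterior Gamma(28, 16)
obs 8: x=0 → posterior Gamma(28, 17)
obs 9: x=2 → posterior Gamma(30, 18)
obs 10: x=1 → posterior Gamma(31, 19)

k = 5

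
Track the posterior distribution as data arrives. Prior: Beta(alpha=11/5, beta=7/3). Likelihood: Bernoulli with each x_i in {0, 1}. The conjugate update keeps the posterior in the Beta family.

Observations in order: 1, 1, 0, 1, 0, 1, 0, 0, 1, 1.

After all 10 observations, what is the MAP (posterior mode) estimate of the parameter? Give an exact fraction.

obs 1: x=1 → posterior Beta(16/5, 7/3)
obs 2: x=1 → posterior Beta(21/5, 7/3)
obs 3: x=0 → posterior Beta(21/5, 10/3)
obs 4: x=1 → posterior Beta(26/5, 10/3)
obs 5: x=0 → posterior Beta(26/5, 13/3)
obs 6: x=1 → posterior Beta(31/5, 13/3)
obs 7: x=0 → posterior Beta(31/5, 16/3)
obs 8: x=0 → posterior Beta(31/5, 19/3)
obs 9: x=1 → posterior Beta(36/5, 19/3)
obs 10: x=1 → posterior Beta(41/5, 19/3)

27/47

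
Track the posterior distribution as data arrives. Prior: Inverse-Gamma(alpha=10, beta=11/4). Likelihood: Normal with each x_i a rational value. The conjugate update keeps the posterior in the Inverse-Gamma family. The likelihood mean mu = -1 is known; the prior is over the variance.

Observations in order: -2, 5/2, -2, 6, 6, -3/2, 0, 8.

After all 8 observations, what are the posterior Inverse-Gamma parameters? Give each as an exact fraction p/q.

alpha=14, beta=100

obs 1: x=-2 → posterior Inverse-Gamma(21/2, 13/4)
obs 2: x=5/2 → posterior Inverse-Gamma(11, 75/8)
obs 3: x=-2 → posterior Inverse-Gamma(23/2, 79/8)
obs 4: x=6 → posterior Inverse-Gamma(12, 275/8)
obs 5: x=6 → posterior Inverse-Gamma(25/2, 471/8)
obs 6: x=-3/2 → posterior Inverse-Gamma(13, 59)
obs 7: x=0 → posterior Inverse-Gamma(27/2, 119/2)
obs 8: x=8 → posterior Inverse-Gamma(14, 100)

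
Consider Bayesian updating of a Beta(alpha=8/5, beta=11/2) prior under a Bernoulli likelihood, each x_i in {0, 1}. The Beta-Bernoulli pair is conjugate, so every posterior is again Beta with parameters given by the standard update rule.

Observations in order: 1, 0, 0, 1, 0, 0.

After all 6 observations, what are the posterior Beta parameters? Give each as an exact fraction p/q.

obs 1: x=1 → posterior Beta(13/5, 11/2)
obs 2: x=0 → posterior Beta(13/5, 13/2)
obs 3: x=0 → posterior Beta(13/5, 15/2)
obs 4: x=1 → posterior Beta(18/5, 15/2)
obs 5: x=0 → posterior Beta(18/5, 17/2)
obs 6: x=0 → posterior Beta(18/5, 19/2)

alpha=18/5, beta=19/2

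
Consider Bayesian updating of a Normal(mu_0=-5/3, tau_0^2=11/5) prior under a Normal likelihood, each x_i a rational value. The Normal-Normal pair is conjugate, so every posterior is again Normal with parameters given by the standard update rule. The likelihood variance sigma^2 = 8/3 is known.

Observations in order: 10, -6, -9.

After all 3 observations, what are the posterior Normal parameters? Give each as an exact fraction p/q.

mu_0=-5/3, tau_0^2=88/139

obs 1: x=10 → posterior Normal(790/219, 88/73)
obs 2: x=-6 → posterior Normal(98/159, 44/53)
obs 3: x=-9 → posterior Normal(-5/3, 88/139)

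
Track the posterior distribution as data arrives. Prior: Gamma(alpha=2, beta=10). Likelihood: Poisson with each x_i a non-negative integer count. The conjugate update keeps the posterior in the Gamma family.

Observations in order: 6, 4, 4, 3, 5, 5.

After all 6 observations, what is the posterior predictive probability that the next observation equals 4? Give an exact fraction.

2987439920526598424351306367980074434560/40254497110927943179349807054456171205137

obs 1: x=6 → posterior Gamma(8, 11)
obs 2: x=4 → posterior Gamma(12, 12)
obs 3: x=4 → posterior Gamma(16, 13)
obs 4: x=3 → posterior Gamma(19, 14)
obs 5: x=5 → posterior Gamma(24, 15)
obs 6: x=5 → posterior Gamma(29, 16)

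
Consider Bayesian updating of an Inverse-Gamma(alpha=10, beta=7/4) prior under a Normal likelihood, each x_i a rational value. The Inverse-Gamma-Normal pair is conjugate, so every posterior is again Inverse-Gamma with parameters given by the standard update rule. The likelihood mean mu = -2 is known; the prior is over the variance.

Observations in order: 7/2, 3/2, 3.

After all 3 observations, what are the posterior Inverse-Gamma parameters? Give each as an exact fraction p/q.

alpha=23/2, beta=71/2

obs 1: x=7/2 → posterior Inverse-Gamma(21/2, 135/8)
obs 2: x=3/2 → posterior Inverse-Gamma(11, 23)
obs 3: x=3 → posterior Inverse-Gamma(23/2, 71/2)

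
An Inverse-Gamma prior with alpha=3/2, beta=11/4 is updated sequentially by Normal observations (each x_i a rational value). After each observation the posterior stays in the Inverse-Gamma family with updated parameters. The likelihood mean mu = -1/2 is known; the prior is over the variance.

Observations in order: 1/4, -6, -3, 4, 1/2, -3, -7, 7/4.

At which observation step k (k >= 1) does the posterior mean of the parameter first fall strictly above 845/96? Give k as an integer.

k = 2

obs 1: x=1/4 → posterior Inverse-Gamma(2, 97/32)
obs 2: x=-6 → posterior Inverse-Gamma(5/2, 581/32)
obs 3: x=-3 → posterior Inverse-Gamma(3, 681/32)
obs 4: x=4 → posterior Inverse-Gamma(7/2, 1005/32)
obs 5: x=1/2 → posterior Inverse-Gamma(4, 1021/32)
obs 6: x=-3 → posterior Inverse-Gamma(9/2, 1121/32)
obs 7: x=-7 → posterior Inverse-Gamma(5, 1797/32)
obs 8: x=7/4 → posterior Inverse-Gamma(11/2, 939/16)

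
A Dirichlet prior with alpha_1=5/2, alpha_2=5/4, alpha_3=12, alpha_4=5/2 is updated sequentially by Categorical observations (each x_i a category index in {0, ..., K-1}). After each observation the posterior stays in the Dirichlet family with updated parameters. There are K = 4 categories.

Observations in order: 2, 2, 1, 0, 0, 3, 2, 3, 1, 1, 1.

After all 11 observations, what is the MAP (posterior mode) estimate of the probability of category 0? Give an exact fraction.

obs 1: x=2 → posterior Dirichlet(5/2, 5/4, 13, 5/2)
obs 2: x=2 → posterior Dirichlet(5/2, 5/4, 14, 5/2)
obs 3: x=1 → posterior Dirichlet(5/2, 9/4, 14, 5/2)
obs 4: x=0 → posterior Dirichlet(7/2, 9/4, 14, 5/2)
obs 5: x=0 → posterior Dirichlet(9/2, 9/4, 14, 5/2)
obs 6: x=3 → posterior Dirichlet(9/2, 9/4, 14, 7/2)
obs 7: x=2 → posterior Dirichlet(9/2, 9/4, 15, 7/2)
obs 8: x=3 → posterior Dirichlet(9/2, 9/4, 15, 9/2)
obs 9: x=1 → posterior Dirichlet(9/2, 13/4, 15, 9/2)
obs 10: x=1 → posterior Dirichlet(9/2, 17/4, 15, 9/2)
obs 11: x=1 → posterior Dirichlet(9/2, 21/4, 15, 9/2)

14/101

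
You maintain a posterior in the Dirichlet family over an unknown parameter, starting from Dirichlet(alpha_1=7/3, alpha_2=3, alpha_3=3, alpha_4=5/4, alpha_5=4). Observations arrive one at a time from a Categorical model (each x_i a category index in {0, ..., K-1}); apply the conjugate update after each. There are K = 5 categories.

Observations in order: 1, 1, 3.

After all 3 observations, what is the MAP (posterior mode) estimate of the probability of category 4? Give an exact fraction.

36/139

obs 1: x=1 → posterior Dirichlet(7/3, 4, 3, 5/4, 4)
obs 2: x=1 → posterior Dirichlet(7/3, 5, 3, 5/4, 4)
obs 3: x=3 → posterior Dirichlet(7/3, 5, 3, 9/4, 4)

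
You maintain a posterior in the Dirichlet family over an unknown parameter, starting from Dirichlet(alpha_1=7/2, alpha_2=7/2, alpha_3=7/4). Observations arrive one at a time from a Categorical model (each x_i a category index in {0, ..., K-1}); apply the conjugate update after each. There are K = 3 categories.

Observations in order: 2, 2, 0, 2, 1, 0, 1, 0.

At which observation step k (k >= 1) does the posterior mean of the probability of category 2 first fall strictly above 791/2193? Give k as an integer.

obs 1: x=2 → posterior Dirichlet(7/2, 7/2, 11/4)
obs 2: x=2 → posterior Dirichlet(7/2, 7/2, 15/4)
obs 3: x=0 → posterior Dirichlet(9/2, 7/2, 15/4)
obs 4: x=2 → posterior Dirichlet(9/2, 7/2, 19/4)
obs 5: x=1 → posterior Dirichlet(9/2, 9/2, 19/4)
obs 6: x=0 → posterior Dirichlet(11/2, 9/2, 19/4)
obs 7: x=1 → posterior Dirichlet(11/2, 11/2, 19/4)
obs 8: x=0 → posterior Dirichlet(13/2, 11/2, 19/4)

k = 4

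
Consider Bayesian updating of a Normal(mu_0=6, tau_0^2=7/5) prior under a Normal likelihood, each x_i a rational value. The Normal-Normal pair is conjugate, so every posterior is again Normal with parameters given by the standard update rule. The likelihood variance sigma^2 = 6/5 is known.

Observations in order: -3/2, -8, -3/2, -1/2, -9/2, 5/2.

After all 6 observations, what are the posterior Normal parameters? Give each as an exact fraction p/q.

mu_0=-39/32, tau_0^2=7/40

obs 1: x=-3/2 → posterior Normal(51/26, 42/65)
obs 2: x=-8 → posterior Normal(-61/40, 21/50)
obs 3: x=-3/2 → posterior Normal(-41/27, 14/45)
obs 4: x=-1/2 → posterior Normal(-89/68, 21/85)
obs 5: x=-9/2 → posterior Normal(-76/41, 42/205)
obs 6: x=5/2 → posterior Normal(-39/32, 7/40)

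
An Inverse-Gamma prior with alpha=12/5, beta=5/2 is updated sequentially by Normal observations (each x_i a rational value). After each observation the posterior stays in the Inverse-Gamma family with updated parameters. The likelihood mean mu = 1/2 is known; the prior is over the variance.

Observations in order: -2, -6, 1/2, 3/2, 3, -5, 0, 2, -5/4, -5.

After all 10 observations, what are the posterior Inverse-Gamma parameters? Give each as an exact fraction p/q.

obs 1: x=-2 → posterior Inverse-Gamma(29/10, 45/8)
obs 2: x=-6 → posterior Inverse-Gamma(17/5, 107/4)
obs 3: x=1/2 → posterior Inverse-Gamma(39/10, 107/4)
obs 4: x=3/2 → posterior Inverse-Gamma(22/5, 109/4)
obs 5: x=3 → posterior Inverse-Gamma(49/10, 243/8)
obs 6: x=-5 → posterior Inverse-Gamma(27/5, 91/2)
obs 7: x=0 → posterior Inverse-Gamma(59/10, 365/8)
obs 8: x=2 → posterior Inverse-Gamma(32/5, 187/4)
obs 9: x=-5/4 → posterior Inverse-Gamma(69/10, 1545/32)
obs 10: x=-5 → posterior Inverse-Gamma(37/5, 2029/32)

alpha=37/5, beta=2029/32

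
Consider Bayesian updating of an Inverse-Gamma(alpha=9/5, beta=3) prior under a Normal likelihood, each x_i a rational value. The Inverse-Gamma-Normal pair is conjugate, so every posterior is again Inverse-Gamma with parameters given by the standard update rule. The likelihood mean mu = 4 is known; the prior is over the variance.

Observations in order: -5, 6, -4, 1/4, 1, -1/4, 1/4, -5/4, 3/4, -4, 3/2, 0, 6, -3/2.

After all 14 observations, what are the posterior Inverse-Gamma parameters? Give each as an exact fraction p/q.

alpha=44/5, beta=5901/32

obs 1: x=-5 → posterior Inverse-Gamma(23/10, 87/2)
obs 2: x=6 → posterior Inverse-Gamma(14/5, 91/2)
obs 3: x=-4 → posterior Inverse-Gamma(33/10, 155/2)
obs 4: x=1/4 → posterior Inverse-Gamma(19/5, 2705/32)
obs 5: x=1 → posterior Inverse-Gamma(43/10, 2849/32)
obs 6: x=-1/4 → posterior Inverse-Gamma(24/5, 1569/16)
obs 7: x=1/4 → posterior Inverse-Gamma(53/10, 3363/32)
obs 8: x=-5/4 → posterior Inverse-Gamma(29/5, 951/8)
obs 9: x=3/4 → posterior Inverse-Gamma(63/10, 3973/32)
obs 10: x=-4 → posterior Inverse-Gamma(34/5, 4997/32)
obs 11: x=3/2 → posterior Inverse-Gamma(73/10, 5097/32)
obs 12: x=0 → posterior Inverse-Gamma(39/5, 5353/32)
obs 13: x=6 → posterior Inverse-Gamma(83/10, 5417/32)
obs 14: x=-3/2 → posterior Inverse-Gamma(44/5, 5901/32)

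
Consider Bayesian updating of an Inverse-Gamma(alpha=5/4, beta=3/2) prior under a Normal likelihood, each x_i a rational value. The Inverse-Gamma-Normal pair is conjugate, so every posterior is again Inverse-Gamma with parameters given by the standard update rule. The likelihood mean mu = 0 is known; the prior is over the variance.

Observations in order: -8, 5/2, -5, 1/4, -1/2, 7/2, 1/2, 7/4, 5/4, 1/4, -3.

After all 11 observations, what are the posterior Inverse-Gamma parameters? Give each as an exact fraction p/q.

alpha=27/4, beta=499/8

obs 1: x=-8 → posterior Inverse-Gamma(7/4, 67/2)
obs 2: x=5/2 → posterior Inverse-Gamma(9/4, 293/8)
obs 3: x=-5 → posterior Inverse-Gamma(11/4, 393/8)
obs 4: x=1/4 → posterior Inverse-Gamma(13/4, 1573/32)
obs 5: x=-1/2 → posterior Inverse-Gamma(15/4, 1577/32)
obs 6: x=7/2 → posterior Inverse-Gamma(17/4, 1773/32)
obs 7: x=1/2 → posterior Inverse-Gamma(19/4, 1777/32)
obs 8: x=7/4 → posterior Inverse-Gamma(21/4, 913/16)
obs 9: x=5/4 → posterior Inverse-Gamma(23/4, 1851/32)
obs 10: x=1/4 → posterior Inverse-Gamma(25/4, 463/8)
obs 11: x=-3 → posterior Inverse-Gamma(27/4, 499/8)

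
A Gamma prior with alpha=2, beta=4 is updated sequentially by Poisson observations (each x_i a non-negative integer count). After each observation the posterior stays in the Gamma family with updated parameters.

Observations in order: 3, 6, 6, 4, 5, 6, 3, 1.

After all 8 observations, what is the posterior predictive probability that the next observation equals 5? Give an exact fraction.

35876715704245408845822123443596352664109056/361188648084531445929920877641340156544317601

obs 1: x=3 → posterior Gamma(5, 5)
obs 2: x=6 → posterior Gamma(11, 6)
obs 3: x=6 → posterior Gamma(17, 7)
obs 4: x=4 → posterior Gamma(21, 8)
obs 5: x=5 → posterior Gamma(26, 9)
obs 6: x=6 → posterior Gamma(32, 10)
obs 7: x=3 → posterior Gamma(35, 11)
obs 8: x=1 → posterior Gamma(36, 12)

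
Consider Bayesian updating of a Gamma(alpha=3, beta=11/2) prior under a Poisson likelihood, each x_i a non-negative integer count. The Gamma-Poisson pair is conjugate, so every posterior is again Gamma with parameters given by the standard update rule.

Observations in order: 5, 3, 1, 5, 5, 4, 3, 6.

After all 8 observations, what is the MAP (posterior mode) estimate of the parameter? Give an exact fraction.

68/27

obs 1: x=5 → posterior Gamma(8, 13/2)
obs 2: x=3 → posterior Gamma(11, 15/2)
obs 3: x=1 → posterior Gamma(12, 17/2)
obs 4: x=5 → posterior Gamma(17, 19/2)
obs 5: x=5 → posterior Gamma(22, 21/2)
obs 6: x=4 → posterior Gamma(26, 23/2)
obs 7: x=3 → posterior Gamma(29, 25/2)
obs 8: x=6 → posterior Gamma(35, 27/2)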